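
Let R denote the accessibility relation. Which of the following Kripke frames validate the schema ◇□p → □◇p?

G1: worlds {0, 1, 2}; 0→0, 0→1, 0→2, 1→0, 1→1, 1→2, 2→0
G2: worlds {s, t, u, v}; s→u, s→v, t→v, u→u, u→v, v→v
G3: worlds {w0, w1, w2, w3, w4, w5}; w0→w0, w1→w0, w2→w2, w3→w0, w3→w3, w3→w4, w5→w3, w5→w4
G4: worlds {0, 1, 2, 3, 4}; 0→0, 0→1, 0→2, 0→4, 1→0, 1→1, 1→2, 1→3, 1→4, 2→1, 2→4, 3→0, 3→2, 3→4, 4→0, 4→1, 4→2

G1, G2, G4

This is the axiom for convergence; its first-order frame correspondent is ∀x ∀y ∀z (Rxy ∧ Rxz → ∃w (Ryw ∧ Rzw)).
G1: ✓.
G2: ✓.
G3: fails — Rw3w0 and Rw3w4 but w0 and w4 have no common successor.
G4: ✓.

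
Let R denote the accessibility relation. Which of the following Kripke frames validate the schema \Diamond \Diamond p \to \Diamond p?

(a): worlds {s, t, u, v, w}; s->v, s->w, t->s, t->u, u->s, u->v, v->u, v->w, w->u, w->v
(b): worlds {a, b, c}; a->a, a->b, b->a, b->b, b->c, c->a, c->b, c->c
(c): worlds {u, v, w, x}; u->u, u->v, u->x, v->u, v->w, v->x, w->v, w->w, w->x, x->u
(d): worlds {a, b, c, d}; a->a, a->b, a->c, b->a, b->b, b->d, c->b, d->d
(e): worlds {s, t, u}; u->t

(e)

Frame correspondent (Sahlqvist): \forall x \forall y (x R^2 y \to \exists w (y = w \wedge xRw)) — i.e. a generalized confluence (Geach) condition.
(a): fails — sR²u but no w* with u=w* and sRw*.
(b): fails — aR²c but no w with c=w and aRw.
(c): fails — uR²w but no t with w=t and uRt.
(d): fails — aR²d but no w with d=w and aRw.
(e): holds.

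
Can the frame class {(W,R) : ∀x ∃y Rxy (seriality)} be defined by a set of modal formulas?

Yes — defined by □r → ◇r

Yes: it is seriality, defined by the D schema □r → ◇r.
Suppose □r→◇r is valid. At any x set V(r)=W. Then □r at x, so ◇r at x, so x has a successor.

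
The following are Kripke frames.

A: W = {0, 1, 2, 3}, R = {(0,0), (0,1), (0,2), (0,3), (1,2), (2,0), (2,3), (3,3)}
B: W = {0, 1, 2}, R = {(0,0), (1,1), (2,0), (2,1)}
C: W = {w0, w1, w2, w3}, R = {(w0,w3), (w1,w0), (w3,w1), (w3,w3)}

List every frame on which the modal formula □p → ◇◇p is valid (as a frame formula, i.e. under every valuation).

Frame correspondent (Sahlqvist): ∀x ∃w (xRw ∧ xR²w) — i.e. a generalized confluence (Geach) condition.
A: fails — at 1 but no w with 1Rw and 1R²w.
B: ✓.
C: fails — at w1 but no w with w1Rw and w1R²w.
Valid on: B.

B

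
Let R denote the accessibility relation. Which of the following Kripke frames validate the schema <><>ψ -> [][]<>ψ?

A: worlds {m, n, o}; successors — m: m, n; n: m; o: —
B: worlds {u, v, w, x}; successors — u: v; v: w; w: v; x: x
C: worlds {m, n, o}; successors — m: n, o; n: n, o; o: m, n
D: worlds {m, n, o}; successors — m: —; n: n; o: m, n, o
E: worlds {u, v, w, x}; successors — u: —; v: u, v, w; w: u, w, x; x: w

This is the axiom for a generalized confluence (Geach) condition; its first-order frame correspondent is forall x forall y forall z ((x R^2 y & x R^2 z) -> exists w (y = w & zRw)).
A: fails — mR²n, mR²n but no w with n=w and nRw.
B: fails — uR²w, uR²w but no t with w=t and wRt.
C: fails — mR²m, mR²m but no w with m=w and mRw.
D: fails — oR²m, oR²m but no w with m=w and mRw.
E: fails — vR²u, vR²u but no t with u=t and uRt.
Valid on no frame.

none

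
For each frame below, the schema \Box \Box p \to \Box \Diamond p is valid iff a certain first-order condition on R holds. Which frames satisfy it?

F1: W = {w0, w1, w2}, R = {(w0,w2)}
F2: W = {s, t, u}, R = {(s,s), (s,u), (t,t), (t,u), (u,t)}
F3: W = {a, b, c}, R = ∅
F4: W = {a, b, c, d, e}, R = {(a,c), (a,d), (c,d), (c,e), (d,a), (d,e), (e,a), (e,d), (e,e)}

This is the axiom for a generalized confluence (Geach) condition; its first-order frame correspondent is \forall x \forall z (xRz \to \exists w (x R^2 w \wedge zRw)).
F1: fails — w0Rw2 but no w with w0R²w and w2Rw.
F2: holds.
F3: holds.
F4: holds.
Valid on: F2, F3, F4.

F2, F3, F4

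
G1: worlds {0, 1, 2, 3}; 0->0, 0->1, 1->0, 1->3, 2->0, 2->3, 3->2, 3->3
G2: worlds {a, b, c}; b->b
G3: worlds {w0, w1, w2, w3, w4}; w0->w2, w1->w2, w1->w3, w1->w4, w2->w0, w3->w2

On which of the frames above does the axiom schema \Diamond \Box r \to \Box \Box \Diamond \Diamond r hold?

Frame correspondent (Sahlqvist): \forall x \forall y \forall z ((xRy \wedge x R^2 z) \to \exists w (yRw \wedge z R^2 w)) — i.e. a generalized confluence (Geach) condition.
G1: condition met.
G2: condition met.
G3: fails — w1Rw2, w1R²w2 but no w with w2Rw and w2R²w.
Valid on: G1, G2.

G1, G2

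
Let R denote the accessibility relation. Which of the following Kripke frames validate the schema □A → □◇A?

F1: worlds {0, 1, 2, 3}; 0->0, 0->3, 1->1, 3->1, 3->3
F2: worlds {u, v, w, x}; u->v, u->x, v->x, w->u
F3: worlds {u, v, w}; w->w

This is the axiom for a generalized confluence (Geach) condition; its first-order frame correspondent is ∀x ∀z (xRz → ∃w (xRw ∧ zRw)).
F1: ✓.
F2: fails — uRx but no t with uRt and xRt.
F3: ✓.
Valid on: F1, F3.

F1, F3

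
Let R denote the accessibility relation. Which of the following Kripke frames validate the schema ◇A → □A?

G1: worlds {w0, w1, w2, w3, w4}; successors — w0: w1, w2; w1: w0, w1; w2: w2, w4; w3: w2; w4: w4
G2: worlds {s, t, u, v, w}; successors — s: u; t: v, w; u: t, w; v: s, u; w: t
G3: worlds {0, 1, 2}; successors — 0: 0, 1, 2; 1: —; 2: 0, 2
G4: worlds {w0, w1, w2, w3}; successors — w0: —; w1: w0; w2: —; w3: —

G4

The schema corresponds to partial functionality: ∀x ∀y ∀z (Rxy ∧ Rxz → y = z).
G1: fails — w0 sees both w1 and w2.
G2: fails — t sees both v and w.
G3: fails — 0 sees both 0 and 1.
G4: holds.
Valid on: G4.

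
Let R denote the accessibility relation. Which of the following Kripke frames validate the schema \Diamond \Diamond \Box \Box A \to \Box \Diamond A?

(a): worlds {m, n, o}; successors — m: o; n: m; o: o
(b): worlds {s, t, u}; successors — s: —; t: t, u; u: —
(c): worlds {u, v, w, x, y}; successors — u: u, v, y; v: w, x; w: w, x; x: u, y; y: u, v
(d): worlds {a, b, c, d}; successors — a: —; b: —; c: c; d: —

The schema corresponds to a generalized confluence (Geach) condition: \forall x \forall y \forall z ((x R^2 y \wedge xRz) \to \exists w (y R^2 w \wedge zRw)).
(a): satisfies the condition.
(b): fails — tR²t, tRu but no w with tR²w and uRw.
(c): fails — uR²x, uRv but no t with xR²t and vRt.
(d): satisfies the condition.
Valid on: (a), (d).

(a), (d)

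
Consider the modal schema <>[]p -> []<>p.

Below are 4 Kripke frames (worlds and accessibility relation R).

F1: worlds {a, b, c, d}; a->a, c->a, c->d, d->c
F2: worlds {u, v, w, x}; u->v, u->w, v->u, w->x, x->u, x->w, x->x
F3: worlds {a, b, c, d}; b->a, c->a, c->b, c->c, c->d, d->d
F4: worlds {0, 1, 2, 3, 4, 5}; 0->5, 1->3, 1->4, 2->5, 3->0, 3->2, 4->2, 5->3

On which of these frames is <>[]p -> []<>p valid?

F4

Frame correspondent (Sahlqvist): forall x forall y forall z (Rxy & Rxz -> exists w (Ryw & Rzw)) — i.e. convergence.
F1: fails — Rca and Rcd but a and d have no common successor.
F2: fails — Ruv and Ruw but v and w have no common successor.
F3: fails — Rba and Rba but a and a have no common successor.
F4: holds.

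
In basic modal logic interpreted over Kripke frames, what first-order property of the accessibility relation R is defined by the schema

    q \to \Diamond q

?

Reflexivity

Equivalently (dual form): □q → q.
Suppose □q→q is valid. At any x set V(q)={w : Rxw}. Then □q holds at x, so q holds at x, i.e. Rxx.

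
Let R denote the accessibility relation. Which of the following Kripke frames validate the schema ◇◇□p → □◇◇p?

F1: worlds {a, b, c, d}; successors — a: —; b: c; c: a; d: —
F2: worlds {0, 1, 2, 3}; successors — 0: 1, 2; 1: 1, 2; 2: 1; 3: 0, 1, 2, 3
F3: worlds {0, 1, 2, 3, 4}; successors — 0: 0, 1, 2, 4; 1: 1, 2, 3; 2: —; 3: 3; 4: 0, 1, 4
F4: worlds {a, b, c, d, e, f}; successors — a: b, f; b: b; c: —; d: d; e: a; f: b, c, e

Frame correspondent (Sahlqvist): ∀x ∀y ∀z ((xR²y ∧ xRz) → ∃w (yRw ∧ zR²w)) — i.e. a generalized confluence (Geach) condition.
F1: fails — bR²a, bRc but no w with aRw and cR²w.
F2: ✓.
F3: fails — 0R²0, 0R2 but no w with 0Rw and 2R²w.
F4: fails — aR²c, aRb but no w with cRw and bR²w.
Valid on: F2.

F2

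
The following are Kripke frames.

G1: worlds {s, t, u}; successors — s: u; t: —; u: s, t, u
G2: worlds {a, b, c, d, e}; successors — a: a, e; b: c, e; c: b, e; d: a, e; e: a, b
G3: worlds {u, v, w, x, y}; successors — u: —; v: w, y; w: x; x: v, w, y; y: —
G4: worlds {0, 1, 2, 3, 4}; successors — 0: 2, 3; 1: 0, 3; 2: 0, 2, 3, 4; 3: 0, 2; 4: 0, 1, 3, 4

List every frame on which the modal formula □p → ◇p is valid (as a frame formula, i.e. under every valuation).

This is the axiom for seriality; its first-order frame correspondent is ∀x ∃y Rxy.
G1: fails — world t has no successor.
G2: ✓.
G3: fails — world u has no successor.
G4: ✓.

G2, G4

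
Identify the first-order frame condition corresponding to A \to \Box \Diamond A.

Suppose A→□◇A is valid. Take Rxy and set V(A)={x}. Then A at x, so □◇A at x, so ◇A at y, so some z with Ryz has A; z=x, i.e. Ryx.

symmetry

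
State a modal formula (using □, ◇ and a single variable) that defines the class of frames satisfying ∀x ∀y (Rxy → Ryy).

□(□ψ → ψ)

The condition is shift-reflexivity. The T□ schema □(□ψ → ψ) defines it.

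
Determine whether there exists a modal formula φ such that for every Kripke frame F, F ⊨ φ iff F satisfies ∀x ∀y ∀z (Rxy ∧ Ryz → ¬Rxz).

Any modally definable frame class is closed under surjective bounded morphisms.
The 3-cycle (worlds 0,1,2 with 0→1→2→0) is intransitive. Mapping every world to a single reflexive point • is a surjective bounded morphism; the reflexive point is not intransitive (R••∧R•• but R••).
So no modal formula (or set of formulas) defines exactly the intransitive frames.

Not modally definable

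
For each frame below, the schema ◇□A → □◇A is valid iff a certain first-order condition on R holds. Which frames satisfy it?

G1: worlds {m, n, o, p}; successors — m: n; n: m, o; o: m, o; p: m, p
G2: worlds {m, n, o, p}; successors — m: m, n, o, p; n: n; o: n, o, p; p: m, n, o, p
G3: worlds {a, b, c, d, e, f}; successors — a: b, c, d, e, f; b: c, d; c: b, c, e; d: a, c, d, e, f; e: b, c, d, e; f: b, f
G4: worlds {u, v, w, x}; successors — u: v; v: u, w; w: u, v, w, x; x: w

The schema corresponds to convergence: ∀x ∀y ∀z (Rxy ∧ Rxz → ∃w (Ryw ∧ Rzw)).
G1: fails — Rno and Rnm but o and m have no common successor.
G2: holds.
G3: fails — Rab and Raf but b and f have no common successor.
G4: fails — Rwu and Rwx but u and x have no common successor.

G2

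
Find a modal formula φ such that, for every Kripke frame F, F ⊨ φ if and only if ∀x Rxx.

A defining formula is □r → r (the T axiom).
Suppose □r→r is valid. At any x set V(r)={w : Rxw}. Then □r holds at x, so r holds at x, i.e. Rxx.

□r → r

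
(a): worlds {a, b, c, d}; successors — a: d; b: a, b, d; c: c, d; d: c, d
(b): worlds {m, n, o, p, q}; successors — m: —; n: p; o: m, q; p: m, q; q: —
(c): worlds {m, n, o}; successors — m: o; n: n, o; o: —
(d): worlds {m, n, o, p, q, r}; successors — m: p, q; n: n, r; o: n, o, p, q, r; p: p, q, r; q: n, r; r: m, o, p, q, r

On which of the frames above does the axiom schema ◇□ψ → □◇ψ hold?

This is the axiom for convergence; its first-order frame correspondent is ∀x ∀y ∀z (Rxy ∧ Rxz → ∃w (Ryw ∧ Rzw)).
(a): satisfies the condition.
(b): fails — Rom and Rom but m and m have no common successor.
(c): fails — Rmo and Rmo but o and o have no common successor.
(d): fails — Rrm and Rrq but m and q have no common successor.
Valid on: (a).

(a)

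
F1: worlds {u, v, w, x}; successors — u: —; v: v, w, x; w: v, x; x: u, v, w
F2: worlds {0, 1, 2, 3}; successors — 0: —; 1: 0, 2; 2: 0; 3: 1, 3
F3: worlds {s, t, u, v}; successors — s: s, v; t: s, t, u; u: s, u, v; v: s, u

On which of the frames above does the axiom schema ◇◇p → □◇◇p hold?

Frame correspondent (Sahlqvist): ∀x ∀y ∀z ((xR²y ∧ xRz) → ∃w (y = w ∧ zR²w)) — i.e. a generalized confluence (Geach) condition.
F1: fails — vR²u, vRx but no t with u=t and xR²t.
F2: fails — 1R²0, 1R0 but no w with 0=w and 0R²w.
F3: fails — tR²t, tRs but no w with t=w and sR²w.

none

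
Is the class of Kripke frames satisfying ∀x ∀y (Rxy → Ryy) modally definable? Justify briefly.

Yes — defined by □(□q → q)

Yes: it is shift-reflexivity, defined by the T□ schema □(□q → q).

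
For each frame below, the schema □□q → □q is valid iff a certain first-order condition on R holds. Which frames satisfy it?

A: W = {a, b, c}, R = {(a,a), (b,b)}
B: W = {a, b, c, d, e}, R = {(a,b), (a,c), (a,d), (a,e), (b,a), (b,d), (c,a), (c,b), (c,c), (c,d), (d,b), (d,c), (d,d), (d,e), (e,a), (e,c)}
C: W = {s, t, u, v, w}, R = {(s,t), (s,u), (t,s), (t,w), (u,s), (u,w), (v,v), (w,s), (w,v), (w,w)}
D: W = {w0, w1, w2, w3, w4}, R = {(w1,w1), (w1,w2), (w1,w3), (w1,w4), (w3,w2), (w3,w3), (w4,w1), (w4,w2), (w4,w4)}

Frame correspondent (Sahlqvist): ∀x ∀y (Rxy → ∃z (Rxz ∧ Rzy)) — i.e. density.
A: holds.
B: fails — Rba but no z with Rbz and Rza.
C: fails — Rsu but no z with Rsz and Rzu.
D: holds.

A, D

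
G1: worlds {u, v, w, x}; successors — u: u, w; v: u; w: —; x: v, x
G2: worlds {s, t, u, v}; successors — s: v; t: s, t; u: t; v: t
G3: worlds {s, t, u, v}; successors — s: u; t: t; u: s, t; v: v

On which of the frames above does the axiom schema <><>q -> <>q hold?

Frame correspondent (Sahlqvist): forall x forall y forall z (Rxy & Ryz -> Rxz) — i.e. transitivity.
G1: fails — Rvu and Ruw but not Rvw.
G2: fails — Rut and Rts but not Rus.
G3: fails — Rus and Rsu but not Ruu.

none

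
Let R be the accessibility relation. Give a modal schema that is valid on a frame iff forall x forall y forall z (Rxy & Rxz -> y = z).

◇p → □p

This is partial functionality; the standard corresponding axiom is CD: ◇p → □p.
Suppose ◇p→□p is valid. Take Rxy, Rxz and set V(p)={y}. Then ◇p at x, so □p at x, so p at z, i.e. z=y.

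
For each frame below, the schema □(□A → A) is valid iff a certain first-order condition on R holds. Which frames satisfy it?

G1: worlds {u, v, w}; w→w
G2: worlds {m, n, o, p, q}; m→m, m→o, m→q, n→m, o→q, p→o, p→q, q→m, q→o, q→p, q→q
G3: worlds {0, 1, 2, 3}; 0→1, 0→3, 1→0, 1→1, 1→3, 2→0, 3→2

The schema corresponds to shift-reflexivity: ∀x ∀y (Rxy → Ryy).
G1: satisfies the condition.
G2: fails — Rpo but not Roo.
G3: fails — R10 but not R00.
Valid on: G1.

G1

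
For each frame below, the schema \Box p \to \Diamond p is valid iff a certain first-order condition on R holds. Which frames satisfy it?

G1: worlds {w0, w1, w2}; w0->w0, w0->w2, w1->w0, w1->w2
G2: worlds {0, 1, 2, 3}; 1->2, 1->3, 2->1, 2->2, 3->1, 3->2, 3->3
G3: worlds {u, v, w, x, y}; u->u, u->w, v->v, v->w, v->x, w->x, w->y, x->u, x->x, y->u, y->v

The schema corresponds to seriality: \forall x \exists y Rxy.
G1: fails — world w2 has no successor.
G2: fails — world 0 has no successor.
G3: ✓.
Valid on: G3.

G3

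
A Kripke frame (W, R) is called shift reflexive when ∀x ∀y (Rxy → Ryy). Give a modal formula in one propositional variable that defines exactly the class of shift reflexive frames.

□(□q → q)

A defining formula is □(□q → q) (the T□ axiom).
Suppose □(□q→q) is valid. Take Rxy and set V(q)={w : Ryw}. Then at y, □q holds; since □(□q→q) at x, □q→q at y, so q at y, i.e. Ryy.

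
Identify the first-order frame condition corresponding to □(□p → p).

shift-reflexivity: ∀x ∀y (Rxy → Ryy)

Suppose □(□p→p) is valid. Take Rxy and set V(p)={w : Ryw}. Then at y, □p holds; since □(□p→p) at x, □p→p at y, so p at y, i.e. Ryy.
The converse is a direct semantic check.
So the correspondent is shift-reflexivity.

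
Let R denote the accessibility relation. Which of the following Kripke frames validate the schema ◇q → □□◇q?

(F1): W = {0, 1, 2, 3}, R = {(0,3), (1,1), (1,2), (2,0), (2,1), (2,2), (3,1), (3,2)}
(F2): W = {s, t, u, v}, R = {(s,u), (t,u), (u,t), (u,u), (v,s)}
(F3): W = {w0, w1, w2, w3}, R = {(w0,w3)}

This is the axiom for a generalized confluence (Geach) condition; its first-order frame correspondent is ∀x ∀y ∀z ((xRy ∧ xR²z) → ∃w (y = w ∧ zRw)).
(F1): fails — 0R3, 0R²1 but no w with 3=w and 1Rw.
(F2): fails — uRt, uR²t but no w with t=w and tRw.
(F3): ✓.
Valid on: (F3).

(F3)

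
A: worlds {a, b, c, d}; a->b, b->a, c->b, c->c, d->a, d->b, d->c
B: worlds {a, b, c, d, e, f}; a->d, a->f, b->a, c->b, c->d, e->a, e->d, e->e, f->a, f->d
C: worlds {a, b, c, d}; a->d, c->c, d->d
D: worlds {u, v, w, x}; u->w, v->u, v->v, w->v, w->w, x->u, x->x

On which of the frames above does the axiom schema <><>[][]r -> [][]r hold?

C

Frame correspondent (Sahlqvist): forall x forall y forall z ((x R^2 y & x R^2 z) -> exists w (y R^2 w & z = w)) — i.e. a generalized confluence (Geach) condition.
A: fails — cR²a, cR²b but no w with aR²w and b=w.
B: fails — aR²d, aR²a but no w with dR²w and a=w.
C: ✓.
D: fails — vR²u, vR²u but no t with uR²t and u=t.
Valid on: C.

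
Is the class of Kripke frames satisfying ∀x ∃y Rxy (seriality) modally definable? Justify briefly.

Yes: it is seriality, defined by the D schema □r → ◇r.
Suppose □r→◇r is valid. At any x set V(r)=W. Then □r at x, so ◇r at x, so x has a successor.

Yes, by □r → ◇r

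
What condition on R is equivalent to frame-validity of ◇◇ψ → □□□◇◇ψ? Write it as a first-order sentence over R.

∀x ∀y ∀z ((xR²y ∧ xR³z) → ∃w (y = w ∧ zR²w))

This is a Sahlqvist (Geach-type) schema ◇^2□^0ψ → □^3◇^2ψ.
Minimal-valuation argument: fix x; take any y with xR^2y and any z with xR^3z. Set V(ψ) to the set of worlds R-reachable from y in exactly 0 steps. Then □^0ψ holds at y, so the antecedent holds at x; validity forces ◇^2ψ at z, giving a w with zR^2w and yR^0w.
First-order correspondent: ∀x ∀y ∀z ((xR²y ∧ xR³z) → ∃w (y = w ∧ zR²w)).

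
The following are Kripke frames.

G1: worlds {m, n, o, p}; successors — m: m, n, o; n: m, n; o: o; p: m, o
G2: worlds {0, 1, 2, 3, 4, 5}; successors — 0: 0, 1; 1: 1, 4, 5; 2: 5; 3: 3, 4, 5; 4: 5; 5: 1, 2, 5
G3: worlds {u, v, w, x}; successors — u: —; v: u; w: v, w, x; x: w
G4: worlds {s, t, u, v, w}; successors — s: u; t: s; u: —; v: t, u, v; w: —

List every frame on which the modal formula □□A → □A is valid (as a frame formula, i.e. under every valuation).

This is the axiom for density; its first-order frame correspondent is ∀x ∀y (Rxy → ∃z (Rxz ∧ Rzy)).
G1: ✓.
G2: ✓.
G3: fails — Rvu but no z with Rvz and Rzu.
G4: fails — Rts but no z with Rtz and Rzs.
Valid on: G1, G2.

G1, G2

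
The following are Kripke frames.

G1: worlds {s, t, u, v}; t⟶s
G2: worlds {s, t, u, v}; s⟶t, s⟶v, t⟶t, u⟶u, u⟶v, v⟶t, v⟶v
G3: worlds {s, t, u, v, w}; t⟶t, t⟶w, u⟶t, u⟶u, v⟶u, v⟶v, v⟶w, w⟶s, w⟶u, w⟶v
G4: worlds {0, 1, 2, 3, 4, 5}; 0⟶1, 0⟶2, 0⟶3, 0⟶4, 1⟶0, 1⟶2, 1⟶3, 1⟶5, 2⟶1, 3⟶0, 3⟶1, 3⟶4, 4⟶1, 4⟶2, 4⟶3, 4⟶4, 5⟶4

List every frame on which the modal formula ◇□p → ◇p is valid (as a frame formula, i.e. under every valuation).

Frame correspondent (Sahlqvist): ∀x ∀y (xRy → ∃w (yRw ∧ xRw)) — i.e. a generalized confluence (Geach) condition.
G1: fails — tRs but no w with sRw and tRw.
G2: satisfies the condition.
G3: fails — tRw but no w* with wRw* and tRw*.
G4: fails — 1R2 but no w with 2Rw and 1Rw.

G2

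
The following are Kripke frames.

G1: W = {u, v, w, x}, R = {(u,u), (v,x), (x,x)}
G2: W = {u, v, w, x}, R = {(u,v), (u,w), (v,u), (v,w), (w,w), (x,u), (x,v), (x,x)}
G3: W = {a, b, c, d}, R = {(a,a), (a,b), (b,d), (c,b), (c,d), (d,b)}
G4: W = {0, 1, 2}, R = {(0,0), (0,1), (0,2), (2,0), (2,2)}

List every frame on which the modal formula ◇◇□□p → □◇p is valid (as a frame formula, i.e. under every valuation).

Frame correspondent (Sahlqvist): ∀x ∀y ∀z ((xR²y ∧ xRz) → ∃w (yR²w ∧ zRw)) — i.e. a generalized confluence (Geach) condition.
G1: holds.
G2: fails — xR²w, xRx but no t with wR²t and xRt.
G3: fails — aR²b, aRb but no w with bR²w and bRw.
G4: fails — 0R²0, 0R1 but no w with 0R²w and 1Rw.
Valid on: G1.

G1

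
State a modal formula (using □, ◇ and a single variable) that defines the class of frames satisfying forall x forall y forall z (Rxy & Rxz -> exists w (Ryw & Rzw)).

◇□s → □◇s

This is convergence; the standard corresponding axiom is .2: ◇□s → □◇s.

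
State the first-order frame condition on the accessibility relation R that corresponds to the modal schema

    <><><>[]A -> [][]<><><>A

forall x forall y forall z ((x R^3 y & x R^2 z) -> exists w (yRw & z R^3 w))

This is a Sahlqvist (Geach-type) schema ◇^3□^1A → □^2◇^3A.
Minimal-valuation argument: fix x; take any y with xR^3y and any z with xR^2z. Set V(A) to the set of worlds R-reachable from y in exactly 1 step. Then □^1A holds at y, so the antecedent holds at x; validity forces ◇^3A at z, giving a w with zR^3w and yR^1w.
First-order correspondent: forall x forall y forall z ((x R^3 y & x R^2 z) -> exists w (yRw & z R^3 w)).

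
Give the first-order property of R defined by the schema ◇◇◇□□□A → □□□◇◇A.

This is a Sahlqvist (Geach-type) schema ◇^3□^3A → □^3◇^2A.
First-order correspondent: ∀x ∀y ∀z ((xR³y ∧ xR³z) → ∃w (yR³w ∧ zR²w)).

∀x ∀y ∀z ((xR³y ∧ xR³z) → ∃w (yR³w ∧ zR²w))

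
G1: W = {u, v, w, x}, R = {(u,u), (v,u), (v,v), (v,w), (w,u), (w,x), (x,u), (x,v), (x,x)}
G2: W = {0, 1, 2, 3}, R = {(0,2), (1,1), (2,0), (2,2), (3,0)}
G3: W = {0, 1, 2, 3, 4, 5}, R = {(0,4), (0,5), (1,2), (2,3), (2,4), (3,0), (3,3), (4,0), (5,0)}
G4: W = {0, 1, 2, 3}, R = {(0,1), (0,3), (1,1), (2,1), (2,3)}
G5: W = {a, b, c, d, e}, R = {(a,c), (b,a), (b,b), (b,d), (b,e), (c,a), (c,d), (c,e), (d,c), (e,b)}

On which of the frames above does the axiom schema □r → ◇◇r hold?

G1

Frame correspondent (Sahlqvist): ∀x ∃w (xRw ∧ xR²w) — i.e. a generalized confluence (Geach) condition.
G1: satisfies the condition.
G2: fails — at 3 but no w with 3Rw and 3R²w.
G3: fails — at 0 but no w with 0Rw and 0R²w.
G4: fails — at 3 but no w with 3Rw and 3R²w.
G5: fails — at a but no w with aRw and aR²w.
Valid on: G1.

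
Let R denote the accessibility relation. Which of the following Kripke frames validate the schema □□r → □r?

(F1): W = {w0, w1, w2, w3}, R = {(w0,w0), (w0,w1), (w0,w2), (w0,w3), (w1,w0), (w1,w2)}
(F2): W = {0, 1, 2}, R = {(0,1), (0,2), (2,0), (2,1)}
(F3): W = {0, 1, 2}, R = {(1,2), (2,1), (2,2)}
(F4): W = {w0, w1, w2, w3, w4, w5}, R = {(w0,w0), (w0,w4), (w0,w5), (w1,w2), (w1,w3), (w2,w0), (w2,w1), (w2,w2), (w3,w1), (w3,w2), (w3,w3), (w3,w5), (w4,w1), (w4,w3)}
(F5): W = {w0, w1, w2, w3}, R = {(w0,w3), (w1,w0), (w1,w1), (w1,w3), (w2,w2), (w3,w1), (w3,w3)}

(F1), (F3), (F4), (F5)

The schema corresponds to density: ∀x ∀y (Rxy → ∃z (Rxz ∧ Rzy)).
(F1): condition met.
(F2): fails — R20 but no z with R2z and Rz0.
(F3): condition met.
(F4): condition met.
(F5): condition met.
Valid on: (F1), (F3), (F4), (F5).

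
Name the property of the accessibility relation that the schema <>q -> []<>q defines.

the Euclidean property

This schema is the 5 axiom.
Its frame correspondent is the Euclidean property — forall x forall y forall z (Rxy & Rxz -> Ryz).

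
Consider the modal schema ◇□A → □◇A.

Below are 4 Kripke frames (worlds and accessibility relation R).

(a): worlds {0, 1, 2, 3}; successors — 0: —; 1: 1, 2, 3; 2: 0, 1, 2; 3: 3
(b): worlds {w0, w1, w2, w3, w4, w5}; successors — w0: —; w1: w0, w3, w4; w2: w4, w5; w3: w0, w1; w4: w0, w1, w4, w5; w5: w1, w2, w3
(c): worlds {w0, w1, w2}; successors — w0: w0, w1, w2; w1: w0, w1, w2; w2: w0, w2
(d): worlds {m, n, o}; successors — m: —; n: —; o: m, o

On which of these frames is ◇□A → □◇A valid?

(c)

Frame correspondent (Sahlqvist): ∀x ∀y ∀z (Rxy ∧ Rxz → ∃w (Ryw ∧ Rzw)) — i.e. convergence.
(a): fails — R12 and R13 but 2 and 3 have no common successor.
(b): fails — Rw1w0 and Rw1w0 but w0 and w0 have no common successor.
(c): ✓.
(d): fails — Roo and Rom but o and m have no common successor.
Valid on: (c).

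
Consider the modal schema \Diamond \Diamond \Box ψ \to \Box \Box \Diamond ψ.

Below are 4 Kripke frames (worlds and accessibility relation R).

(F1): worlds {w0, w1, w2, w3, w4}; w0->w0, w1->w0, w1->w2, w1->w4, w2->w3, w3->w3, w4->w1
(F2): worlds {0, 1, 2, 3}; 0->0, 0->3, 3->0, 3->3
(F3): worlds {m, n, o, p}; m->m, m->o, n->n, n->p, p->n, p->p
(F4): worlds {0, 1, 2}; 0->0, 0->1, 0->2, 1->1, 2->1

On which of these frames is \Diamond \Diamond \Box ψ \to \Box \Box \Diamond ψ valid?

The schema corresponds to a generalized confluence (Geach) condition: \forall x \forall y \forall z ((x R^2 y \wedge x R^2 z) \to \exists w (yRw \wedge zRw)).
(F1): fails — w1R²w0, w1R²w3 but no w with w0Rw and w3Rw.
(F2): condition met.
(F3): fails — mR²m, mR²o but no w with mRw and oRw.
(F4): condition met.
Valid on: (F2), (F4).

(F2), (F4)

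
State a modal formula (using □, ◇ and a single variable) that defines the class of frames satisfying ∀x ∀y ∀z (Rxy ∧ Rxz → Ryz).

◇q → □◇q

The condition is the Euclidean property. The 5 schema ◇q → □◇q defines it.
Suppose ◇q→□◇q is valid. Take Rxy, Rxz and set V(q)={y}. Then ◇q at x, so □◇q at x, so ◇q at z, so some w with Rzw has q; w=y, i.e. Rzy. By symmetry of the argument, Ryz.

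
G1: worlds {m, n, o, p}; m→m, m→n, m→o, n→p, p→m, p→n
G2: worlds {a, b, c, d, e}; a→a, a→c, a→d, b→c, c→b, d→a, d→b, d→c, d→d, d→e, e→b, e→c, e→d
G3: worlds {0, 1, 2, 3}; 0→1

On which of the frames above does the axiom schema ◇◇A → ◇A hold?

The schema corresponds to transitivity: ∀x ∀y ∀z (Rxy ∧ Ryz → Rxz).
G1: fails — Rpm and Rmo but not Rpo.
G2: fails — Rbc and Rcb but not Rbb.
G3: ✓.
Valid on: G3.

G3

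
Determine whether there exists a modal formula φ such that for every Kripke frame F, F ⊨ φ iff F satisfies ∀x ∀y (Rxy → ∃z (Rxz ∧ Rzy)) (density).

Definable; □□q → □q defines it

This is a Sahlqvist condition; the C4 axiom □□q → □q defines it.
Suppose □□q→□q is valid. Take Rxy and set V(q)={w : xR²w}. Then □□q at x, so □q at x, so q at y, i.e. ∃z(Rxz∧Rzy).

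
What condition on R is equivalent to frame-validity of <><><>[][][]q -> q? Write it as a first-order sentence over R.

This is a Sahlqvist (Geach-type) schema ◇^3□^3q → □^0◇^0q.
Minimal-valuation argument: fix x; take any y with xR^3y and any z with xR^0z. Set V(q) to the set of worlds R-reachable from y in exactly 3 steps. Then □^3q holds at y, so the antecedent holds at x; validity forces ◇^0q at z, giving a w with zR^0w and yR^3w.
First-order correspondent: forall x forall y (x R^3 y -> exists w (y R^3 w & x = w)).

forall x forall y (x R^3 y -> exists w (y R^3 w & x = w))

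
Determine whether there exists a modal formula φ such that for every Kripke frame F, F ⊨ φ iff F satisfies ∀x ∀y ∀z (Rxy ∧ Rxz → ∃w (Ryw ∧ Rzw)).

Definable; ◇□q → □◇q defines it

This is a Sahlqvist condition; the .2 axiom ◇□q → □◇q defines it.
Suppose ◇□q→□◇q is valid. Take Rxy, Rxz and set V(q)={w : Ryw}. Then □q at y so ◇□q at x, so □◇q at x, so ◇q at z, giving w with Rzw and Ryw.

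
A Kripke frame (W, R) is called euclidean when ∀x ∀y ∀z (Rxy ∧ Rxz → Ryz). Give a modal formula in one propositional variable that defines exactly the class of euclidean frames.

This is the Euclidean property; the standard corresponding axiom is 5: ◇p → □◇p.

◇p → □◇p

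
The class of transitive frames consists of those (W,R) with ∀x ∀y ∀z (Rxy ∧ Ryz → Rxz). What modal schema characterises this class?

This is transitivity; the standard corresponding axiom is 4: □s → □□s.
Suppose □s→□□s is valid. Take Rxy, Ryz and set V(s)={w : Rxw}. Then □s at x, so □□s at x, so □s at y, so s at z, i.e. Rxz.

□s → □□s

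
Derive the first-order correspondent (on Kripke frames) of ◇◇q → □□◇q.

∀x ∀y ∀z ((xR²y ∧ xR²z) → ∃w (y = w ∧ zRw))

This is a Sahlqvist (Geach-type) schema ◇^2□^0q → □^2◇^1q.
Minimal-valuation argument: fix x; take any y with xR^2y and any z with xR^2z. Set V(q) to the set of worlds R-reachable from y in exactly 0 steps. Then □^0q holds at y, so the antecedent holds at x; validity forces ◇^1q at z, giving a w with zR^1w and yR^0w.
First-order correspondent: ∀x ∀y ∀z ((xR²y ∧ xR²z) → ∃w (y = w ∧ zRw)).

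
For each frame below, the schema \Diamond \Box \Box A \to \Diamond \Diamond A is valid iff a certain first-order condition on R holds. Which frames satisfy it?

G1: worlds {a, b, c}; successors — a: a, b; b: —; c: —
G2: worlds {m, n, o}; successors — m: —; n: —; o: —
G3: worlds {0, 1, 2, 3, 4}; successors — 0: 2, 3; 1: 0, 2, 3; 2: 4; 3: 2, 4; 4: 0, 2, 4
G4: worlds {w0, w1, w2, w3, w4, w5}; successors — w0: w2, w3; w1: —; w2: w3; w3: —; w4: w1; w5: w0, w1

G2, G3

Frame correspondent (Sahlqvist): \forall x \forall y (xRy \to \exists w (y R^2 w \wedge x R^2 w)) — i.e. a generalized confluence (Geach) condition.
G1: fails — aRb but no w with bR²w and aR²w.
G2: condition met.
G3: condition met.
G4: fails — w0Rw2 but no w with w2R²w and w0R²w.
Valid on: G2, G3.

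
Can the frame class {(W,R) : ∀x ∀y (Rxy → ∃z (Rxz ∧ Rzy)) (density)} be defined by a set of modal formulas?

Yes, by □□r → □r

The condition is density. A defining modal formula is □□r → □r.
Suppose □□r→□r is valid. Take Rxy and set V(r)={w : xR²w}. Then □□r at x, so □r at x, so r at y, i.e. ∃z(Rxz∧Rzy).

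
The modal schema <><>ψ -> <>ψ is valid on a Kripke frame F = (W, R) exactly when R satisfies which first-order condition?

transitivity: forall x forall y forall z (Rxy & Ryz -> Rxz)

This schema is equivalent to the 4 axiom □ψ → □□ψ.
It corresponds to transitivity: forall x forall y forall z (Rxy & Ryz -> Rxz).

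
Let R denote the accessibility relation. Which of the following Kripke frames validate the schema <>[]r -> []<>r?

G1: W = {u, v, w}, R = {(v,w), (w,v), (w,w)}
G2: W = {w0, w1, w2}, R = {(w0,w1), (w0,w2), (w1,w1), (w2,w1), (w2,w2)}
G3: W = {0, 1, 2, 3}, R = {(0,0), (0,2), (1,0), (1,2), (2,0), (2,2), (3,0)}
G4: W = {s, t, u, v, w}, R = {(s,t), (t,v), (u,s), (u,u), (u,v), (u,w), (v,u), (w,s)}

This is the axiom for convergence; its first-order frame correspondent is forall x forall y forall z (Rxy & Rxz -> exists w (Ryw & Rzw)).
G1: satisfies the condition.
G2: satisfies the condition.
G3: satisfies the condition.
G4: fails — Ruv and Ruw but v and w have no common successor.
Valid on: G1, G2, G3.

G1, G2, G3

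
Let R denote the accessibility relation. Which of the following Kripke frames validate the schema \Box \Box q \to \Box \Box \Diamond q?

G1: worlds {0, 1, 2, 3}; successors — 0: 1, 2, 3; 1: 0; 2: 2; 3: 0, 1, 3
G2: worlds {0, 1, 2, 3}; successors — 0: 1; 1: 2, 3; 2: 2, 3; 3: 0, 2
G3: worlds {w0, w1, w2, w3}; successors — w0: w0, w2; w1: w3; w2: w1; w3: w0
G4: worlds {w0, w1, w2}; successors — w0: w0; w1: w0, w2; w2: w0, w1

G4

This is the axiom for a generalized confluence (Geach) condition; its first-order frame correspondent is \forall x \forall z (x R^2 z \to \exists w (x R^2 w \wedge zRw)).
G1: fails — 1R²1 but no w with 1R²w and 1Rw.
G2: fails — 1R²0 but no w with 1R²w and 0Rw.
G3: fails — w0R²w1 but no w with w0R²w and w1Rw.
G4: satisfies the condition.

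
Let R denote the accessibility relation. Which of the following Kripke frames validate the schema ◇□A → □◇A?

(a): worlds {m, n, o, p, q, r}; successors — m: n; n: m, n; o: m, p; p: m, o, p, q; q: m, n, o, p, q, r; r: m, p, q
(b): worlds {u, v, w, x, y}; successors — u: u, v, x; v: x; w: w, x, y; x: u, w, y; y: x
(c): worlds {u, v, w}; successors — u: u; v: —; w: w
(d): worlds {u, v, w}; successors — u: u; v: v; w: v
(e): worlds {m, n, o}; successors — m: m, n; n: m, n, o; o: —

(c), (d)

The schema corresponds to convergence: ∀x ∀y ∀z (Rxy ∧ Rxz → ∃w (Ryw ∧ Rzw)).
(a): fails — Rom and Rop but m and p have no common successor.
(b): fails — Ruv and Rux but v and x have no common successor.
(c): condition met.
(d): condition met.
(e): fails — Rnn and Rno but n and o have no common successor.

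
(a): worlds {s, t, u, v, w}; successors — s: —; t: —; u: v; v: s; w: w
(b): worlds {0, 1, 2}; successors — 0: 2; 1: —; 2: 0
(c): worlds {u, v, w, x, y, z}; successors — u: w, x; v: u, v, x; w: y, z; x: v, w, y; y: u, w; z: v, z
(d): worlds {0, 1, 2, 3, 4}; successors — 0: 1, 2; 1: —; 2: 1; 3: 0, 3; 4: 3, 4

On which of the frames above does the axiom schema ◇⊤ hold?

(c)

Frame correspondent (Sahlqvist): ∀x ∃y Rxy — i.e. seriality.
(a): fails — world s has no successor.
(b): fails — world 1 has no successor.
(c): satisfies the condition.
(d): fails — world 1 has no successor.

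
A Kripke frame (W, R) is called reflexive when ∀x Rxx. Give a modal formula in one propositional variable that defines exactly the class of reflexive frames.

The condition is reflexivity. The T schema □p → p defines it.

□p → p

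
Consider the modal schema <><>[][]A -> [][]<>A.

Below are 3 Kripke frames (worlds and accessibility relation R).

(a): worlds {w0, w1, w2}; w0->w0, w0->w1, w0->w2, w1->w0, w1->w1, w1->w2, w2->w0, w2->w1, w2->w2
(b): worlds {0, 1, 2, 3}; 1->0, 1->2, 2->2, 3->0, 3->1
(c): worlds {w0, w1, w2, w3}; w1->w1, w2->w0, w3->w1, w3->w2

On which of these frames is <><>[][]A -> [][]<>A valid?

(a)

Frame correspondent (Sahlqvist): forall x forall y forall z ((x R^2 y & x R^2 z) -> exists w (y R^2 w & zRw)) — i.e. a generalized confluence (Geach) condition.
(a): satisfies the condition.
(b): fails — 3R²0, 3R²0 but no w with 0R²w and 0Rw.
(c): fails — w3R²w0, w3R²w0 but no w with w0R²w and w0Rw.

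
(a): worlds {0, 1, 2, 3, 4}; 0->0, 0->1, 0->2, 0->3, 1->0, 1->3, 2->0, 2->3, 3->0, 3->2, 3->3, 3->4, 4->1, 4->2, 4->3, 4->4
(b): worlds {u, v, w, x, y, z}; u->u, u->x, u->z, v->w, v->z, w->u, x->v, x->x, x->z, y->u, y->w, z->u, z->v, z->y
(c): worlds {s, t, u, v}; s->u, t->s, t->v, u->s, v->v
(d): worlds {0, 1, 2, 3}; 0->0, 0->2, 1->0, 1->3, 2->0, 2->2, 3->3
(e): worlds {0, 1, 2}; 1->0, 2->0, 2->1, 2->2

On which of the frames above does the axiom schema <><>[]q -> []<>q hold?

(a)

Frame correspondent (Sahlqvist): forall x forall y forall z ((x R^2 y & xRz) -> exists w (yRw & zRw)) — i.e. a generalized confluence (Geach) condition.
(a): satisfies the condition.
(b): fails — uR²v, uRz but no t with vRt and zRt.
(c): fails — sR²s, sRu but no w with sRw and uRw.
(d): fails — 1R²0, 1R3 but no w with 0Rw and 3Rw.
(e): fails — 2R²0, 2R0 but no w with 0Rw and 0Rw.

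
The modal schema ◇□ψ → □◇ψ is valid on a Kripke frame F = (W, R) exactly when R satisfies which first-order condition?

Suppose ◇□ψ→□◇ψ is valid. Take Rxy, Rxz and set V(ψ)={w : Ryw}. Then □ψ at y so ◇□ψ at x, so □◇ψ at x, so ◇ψ at z, giving w with Rzw and Ryw.
The converse is a direct semantic check.
Frame condition: ∀x ∀y ∀z (Rxy ∧ Rxz → ∃w (Ryw ∧ Rzw)).

Convergence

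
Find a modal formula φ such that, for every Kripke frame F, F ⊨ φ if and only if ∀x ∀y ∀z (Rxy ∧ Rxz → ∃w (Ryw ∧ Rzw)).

◇□p → □◇p

This is convergence; the standard corresponding axiom is .2: ◇□p → □◇p.
Suppose ◇□p→□◇p is valid. Take Rxy, Rxz and set V(p)={w : Ryw}. Then □p at y so ◇□p at x, so □◇p at x, so ◇p at z, giving w with Rzw and Ryw.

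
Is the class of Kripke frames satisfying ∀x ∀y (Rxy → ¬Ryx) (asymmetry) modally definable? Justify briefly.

No — not modally definable

Any modally definable frame class is closed under surjective bounded morphisms.
The 3-cycle (worlds 0,1,2 with 0→1→2→0) is asymmetric. Mapping every world to a single reflexive point • is a surjective bounded morphism, and the reflexive point is not asymmetric (R•• but asymmetry requires ¬R••).
So the class is not modally definable.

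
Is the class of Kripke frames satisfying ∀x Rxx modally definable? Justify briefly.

This is a Sahlqvist condition; the T axiom □r → r defines it.
Suppose □r→r is valid. At any x set V(r)={w : Rxw}. Then □r holds at x, so r holds at x, i.e. Rxx.

Yes, by □r → r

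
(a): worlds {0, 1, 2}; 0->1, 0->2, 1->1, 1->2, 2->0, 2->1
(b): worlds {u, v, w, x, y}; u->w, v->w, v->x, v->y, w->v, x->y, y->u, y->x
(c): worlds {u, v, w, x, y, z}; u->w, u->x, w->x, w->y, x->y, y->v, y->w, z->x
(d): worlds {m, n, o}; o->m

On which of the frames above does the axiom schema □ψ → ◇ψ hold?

Frame correspondent (Sahlqvist): ∀x ∃y Rxy — i.e. seriality.
(a): ✓.
(b): ✓.
(c): fails — world v has no successor.
(d): fails — world m has no successor.

(a), (b)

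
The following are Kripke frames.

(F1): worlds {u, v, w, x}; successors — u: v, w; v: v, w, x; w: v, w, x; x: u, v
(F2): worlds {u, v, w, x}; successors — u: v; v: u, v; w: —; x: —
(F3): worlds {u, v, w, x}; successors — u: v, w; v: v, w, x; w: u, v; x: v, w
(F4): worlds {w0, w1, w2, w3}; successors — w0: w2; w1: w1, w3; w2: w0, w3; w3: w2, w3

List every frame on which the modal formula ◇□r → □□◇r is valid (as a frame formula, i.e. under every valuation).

Frame correspondent (Sahlqvist): ∀x ∀y ∀z ((xRy ∧ xR²z) → ∃w (yRw ∧ zRw)) — i.e. a generalized confluence (Geach) condition.
(F1): holds.
(F2): holds.
(F3): holds.
(F4): fails — w0Rw2, w0R²w0 but no w with w2Rw and w0Rw.
Valid on: (F1), (F2), (F3).

(F1), (F2), (F3)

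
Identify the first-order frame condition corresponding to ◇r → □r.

This is the CD axiom.
Its frame correspondent is partial functionality — ∀x ∀y ∀z (Rxy ∧ Rxz → y = z).

partial functionality: ∀x ∀y ∀z (Rxy ∧ Rxz → y = z)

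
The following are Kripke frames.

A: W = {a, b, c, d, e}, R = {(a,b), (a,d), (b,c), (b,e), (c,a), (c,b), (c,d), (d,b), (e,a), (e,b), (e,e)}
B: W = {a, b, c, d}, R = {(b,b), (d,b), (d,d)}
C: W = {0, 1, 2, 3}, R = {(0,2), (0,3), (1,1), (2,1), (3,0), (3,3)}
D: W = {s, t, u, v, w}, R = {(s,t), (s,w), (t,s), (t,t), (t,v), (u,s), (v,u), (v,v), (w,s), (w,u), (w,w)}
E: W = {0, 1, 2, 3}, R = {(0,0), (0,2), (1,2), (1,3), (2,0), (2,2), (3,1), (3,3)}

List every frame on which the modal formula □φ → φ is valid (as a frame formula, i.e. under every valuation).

Frame correspondent (Sahlqvist): ∀x Rxx — i.e. reflexivity.
A: fails — world a does not see itself.
B: fails — world a does not see itself.
C: fails — world 0 does not see itself.
D: fails — world s does not see itself.
E: fails — world 1 does not see itself.

none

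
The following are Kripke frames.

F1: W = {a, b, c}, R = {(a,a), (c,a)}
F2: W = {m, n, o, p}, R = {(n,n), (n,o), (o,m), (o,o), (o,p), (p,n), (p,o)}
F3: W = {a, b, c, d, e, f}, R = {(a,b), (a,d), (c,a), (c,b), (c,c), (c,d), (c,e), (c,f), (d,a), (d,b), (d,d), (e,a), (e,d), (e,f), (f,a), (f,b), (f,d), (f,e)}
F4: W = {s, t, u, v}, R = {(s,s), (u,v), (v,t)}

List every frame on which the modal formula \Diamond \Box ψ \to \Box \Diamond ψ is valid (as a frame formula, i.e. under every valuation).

F1

Frame correspondent (Sahlqvist): \forall x \forall y \forall z (Rxy \wedge Rxz \to \exists w (Ryw \wedge Rzw)) — i.e. convergence.
F1: holds.
F2: fails — Rom and Rom but m and m have no common successor.
F3: fails — Rab and Rab but b and b have no common successor.
F4: fails — Rvt and Rvt but t and t have no common successor.
Valid on: F1.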